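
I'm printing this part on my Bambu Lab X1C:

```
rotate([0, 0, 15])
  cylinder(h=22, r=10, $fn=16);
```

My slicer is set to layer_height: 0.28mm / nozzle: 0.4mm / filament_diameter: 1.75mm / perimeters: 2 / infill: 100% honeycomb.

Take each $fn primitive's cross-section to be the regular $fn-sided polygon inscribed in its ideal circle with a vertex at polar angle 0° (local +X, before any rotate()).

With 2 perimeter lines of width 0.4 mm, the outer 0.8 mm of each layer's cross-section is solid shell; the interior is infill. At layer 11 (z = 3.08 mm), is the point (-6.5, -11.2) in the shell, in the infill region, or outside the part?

outside

At z = 3.08 mm: the cylinder: section is a regular 16-gon, circumradius r=10; (rotated 15° about Z; rotation is an isometry so areas/perimeters/island counts are preserved). Overall, the cross-section is a single solid region. Undo the 15° rotation: the query point maps to (-9.177, -9.136) in the un-rotated model frame. The nearest boundary edge runs (-9.24, -3.83)→(-7.07, -7.07); distance from the point to it = 2.95 mm. The point is not inside any of the regions above, so it lies outside the cross-section (2.95 mm from the nearest boundary).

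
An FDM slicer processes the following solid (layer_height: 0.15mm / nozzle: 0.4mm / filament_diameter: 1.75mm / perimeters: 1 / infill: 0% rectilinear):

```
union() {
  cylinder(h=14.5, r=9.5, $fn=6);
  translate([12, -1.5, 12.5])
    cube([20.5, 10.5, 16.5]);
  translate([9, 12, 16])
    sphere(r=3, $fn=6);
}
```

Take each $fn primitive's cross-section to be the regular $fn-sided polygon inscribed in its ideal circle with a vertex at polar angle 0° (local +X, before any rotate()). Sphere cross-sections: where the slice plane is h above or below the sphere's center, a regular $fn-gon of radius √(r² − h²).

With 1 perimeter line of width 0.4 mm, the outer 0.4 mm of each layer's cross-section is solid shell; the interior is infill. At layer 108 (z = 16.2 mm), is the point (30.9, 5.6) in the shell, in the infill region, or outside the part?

At z = 16.2 mm: the cylinder does not reach this height (z outside [0, 14.5]); the 20.5×10.5 cube at (12, -1.5) contributes its full rectangle; the r=3 sphere at (9, 12) slices to a regular 6-gon of circumradius 2.993 (√(r²−h²) with h=0.2 from center); Combining (union): the 2 present regions are separate (no shared area or edge), so areas and boundary lengths simply add and each stays a separate island — 2 connected regions. Overall, the cross-section has 2 separate islands. The nearest boundary edge runs (32.50, 9.00)→(32.50, -1.50); distance from the point to it = 1.60 mm. (Shell/infill is judged within the island containing the point — the largest one.) The point is inside the cross-section and 1.60 mm from the nearest boundary — more than the 0.4 mm shell width (1 × 0.4), so it's in the infill interior.

infill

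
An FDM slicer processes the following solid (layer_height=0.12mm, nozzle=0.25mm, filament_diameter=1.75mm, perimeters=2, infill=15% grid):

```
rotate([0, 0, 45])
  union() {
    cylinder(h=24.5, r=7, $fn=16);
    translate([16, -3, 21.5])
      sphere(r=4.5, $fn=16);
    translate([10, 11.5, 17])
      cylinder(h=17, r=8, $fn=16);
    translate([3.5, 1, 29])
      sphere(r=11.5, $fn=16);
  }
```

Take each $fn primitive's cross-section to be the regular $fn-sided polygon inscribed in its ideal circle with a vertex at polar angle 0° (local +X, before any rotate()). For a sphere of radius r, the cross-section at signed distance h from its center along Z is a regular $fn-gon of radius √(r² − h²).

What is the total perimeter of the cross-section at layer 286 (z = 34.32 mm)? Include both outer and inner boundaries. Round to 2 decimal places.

63.65 mm

At z = 34.32 mm: the cylinder is absent (z outside [0, 24.5]); the sphere at (16, -3) does not reach this height (|z−center|=12.820 > r=4.5); the cylinder at (10, 11.5) is not intersected at this z (z outside [17, 34]); the r=11.5 sphere at (3.5, 1) contributes a regular 16-gon of circumradius √(11.5²−5.32²) = 10.195 (perimeter = 2·16·10.195·sin(180°/16) = 63.65 mm); Merging all regions: only the r=11.5 sphere at (3.5, 1) is present, so the union is just that shape — boundary = 63.65 mm; (whole slice rotated 45° about Z — lengths, areas and connectivity unchanged). Overall, the cross-section is a single solid region. Total boundary length (outer) = 63.65 mm.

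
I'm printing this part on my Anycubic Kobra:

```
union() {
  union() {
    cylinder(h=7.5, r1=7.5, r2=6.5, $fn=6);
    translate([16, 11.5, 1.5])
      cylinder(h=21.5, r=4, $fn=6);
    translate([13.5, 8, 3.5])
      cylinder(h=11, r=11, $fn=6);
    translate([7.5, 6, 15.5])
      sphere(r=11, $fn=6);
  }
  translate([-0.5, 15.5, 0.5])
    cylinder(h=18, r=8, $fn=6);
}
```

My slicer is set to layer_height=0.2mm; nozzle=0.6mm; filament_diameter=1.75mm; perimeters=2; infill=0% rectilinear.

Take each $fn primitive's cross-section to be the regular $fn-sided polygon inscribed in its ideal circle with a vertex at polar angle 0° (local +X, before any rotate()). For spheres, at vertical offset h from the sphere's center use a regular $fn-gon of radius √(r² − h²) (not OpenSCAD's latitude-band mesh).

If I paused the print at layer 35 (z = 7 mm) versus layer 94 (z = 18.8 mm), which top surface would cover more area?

Layer 35 (z = 7): the cone contributes a regular 6-gon of circumradius 6.567 (interpolated between r1=7.5 and r2=6.5 at t=0.933) (area = (6/2)·6.567²·sin(360°/6) = 112.03 mm²); the r=4 cylinder at (16, 11.5) gives a regular 6-gon of circumradius 4 (constant along its height) (area = (6/2)·4.000²·sin(360°/6) = 41.57 mm²); the r=11 cylinder at (13.5, 8) contributes a regular 6-gon of circumradius 11 (area = (6/2)·11.000²·sin(360°/6) = 314.37 mm²); the r=11 sphere at (7.5, 6) slices to a regular 6-gon of circumradius 6.982 (√(r²−h²) with h=8.5 from center) (area = (6/2)·6.982²·sin(360°/6) = 126.66 mm²); Taking the union: the regions partially overlap — summed areas 594.62 mm² minus the doubly-counted overlap 156.76 mm² gives 437.86 mm² — area = 437.86 mm²; the cylinder at (-0.5, 15.5): section is a regular 6-gon, circumradius r=8 (area = (6/2)·8.000²·sin(360°/6) = 166.28 mm²); Combining (union): the regions partially overlap — summed areas 604.14 mm² minus the doubly-counted overlap 7.71 mm² gives 596.43 mm² — area = 596.43 mm². So its area = 596.43 mm². Layer 94 (z = 18.8): the cone is absent (z outside [0, 7.5]); the r=4 cylinder at (16, 11.5) contributes a regular 6-gon of circumradius 4 (area = (6/2)·4.000²·sin(360°/6) = 41.57 mm²); the cylinder at (13.5, 8) is absent (z outside [3.5, 14.5]); the r=11 sphere at (7.5, 6) slices to a regular 6-gon of circumradius 10.493 (√(r²−h²) with h=3.3 from center) (area = (6/2)·10.493²·sin(360°/6) = 286.07 mm²); Taking the union: the regions partially overlap — summed areas 327.64 mm² minus the doubly-counted overlap 13.20 mm² gives 314.44 mm² — area = 314.44 mm²; the cylinder at (-0.5, 15.5) is not intersected at this z (z outside [0.5, 18.5]); Merging all regions: only the result so far is present, so the union is just that shape — area = 314.44 mm². So its area = 314.44 mm². Layer 35 is larger (596.43 vs 314.44 mm²).

layer 35 (z = 7 mm)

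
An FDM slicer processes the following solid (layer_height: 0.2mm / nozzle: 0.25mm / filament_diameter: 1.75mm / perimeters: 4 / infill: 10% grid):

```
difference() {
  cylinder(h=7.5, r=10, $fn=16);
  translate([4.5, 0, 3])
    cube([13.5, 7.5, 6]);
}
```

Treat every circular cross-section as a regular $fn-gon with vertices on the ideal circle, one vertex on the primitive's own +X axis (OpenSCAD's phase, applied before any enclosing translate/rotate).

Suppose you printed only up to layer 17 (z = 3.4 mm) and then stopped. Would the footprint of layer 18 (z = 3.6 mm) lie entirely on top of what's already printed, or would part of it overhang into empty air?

Compare the two slices. At z = 3.4: the cylinder: section is a regular 16-gon, circumradius r=10 (area = (16/2)·10.000²·sin(360°/16) = 306.15 mm²); the 13.5×7.5 cube at (4.5, 0) contributes its full rectangle (area 101.25 mm²); Subtracting the remaining from the first: starting from the r=10 cylinder (306.15 mm²), the 13.5×7.5 cube at (4.5, 0) partially overlaps it — only the 32.41 mm² overlap (of its 101.25 mm²) is removed, clipping the outline — area = 273.73 mm². At z = 3.6: the cylinder: section is a regular 16-gon, circumradius r=10 (area = (16/2)·10.000²·sin(360°/16) = 306.15 mm²); the 13.5×7.5 cube at (4.5, 0) contributes its full rectangle (area 101.25 mm²); After the difference (first − rest): starting from the r=10 cylinder (306.15 mm²), the 13.5×7.5 cube at (4.5, 0) partially overlaps it — only the 32.41 mm² overlap (of its 101.25 mm²) is removed, clipping the outline — area = 273.73 mm². Checking containment: the cross-section at z = 3.6 is a subset of the cross-section at z = 3.4.

entirely on top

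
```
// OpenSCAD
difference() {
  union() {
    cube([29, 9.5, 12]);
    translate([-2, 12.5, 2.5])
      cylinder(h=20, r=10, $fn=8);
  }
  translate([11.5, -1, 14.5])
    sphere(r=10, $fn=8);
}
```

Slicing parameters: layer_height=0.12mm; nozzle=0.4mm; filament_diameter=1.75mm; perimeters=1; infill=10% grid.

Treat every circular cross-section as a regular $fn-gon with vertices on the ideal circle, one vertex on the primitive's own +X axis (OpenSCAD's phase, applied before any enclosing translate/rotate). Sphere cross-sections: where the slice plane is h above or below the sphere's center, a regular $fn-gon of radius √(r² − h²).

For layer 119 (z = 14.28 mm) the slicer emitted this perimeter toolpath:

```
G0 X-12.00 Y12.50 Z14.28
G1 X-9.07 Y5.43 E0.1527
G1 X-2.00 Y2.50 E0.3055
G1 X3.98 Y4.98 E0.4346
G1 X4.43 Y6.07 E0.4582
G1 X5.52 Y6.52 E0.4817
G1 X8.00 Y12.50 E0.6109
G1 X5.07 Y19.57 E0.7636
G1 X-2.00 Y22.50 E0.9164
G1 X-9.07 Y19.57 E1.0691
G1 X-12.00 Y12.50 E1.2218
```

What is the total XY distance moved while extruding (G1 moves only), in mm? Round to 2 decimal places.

61.22 mm

Sum the Euclidean lengths of each G1 segment: total = 61.22 mm.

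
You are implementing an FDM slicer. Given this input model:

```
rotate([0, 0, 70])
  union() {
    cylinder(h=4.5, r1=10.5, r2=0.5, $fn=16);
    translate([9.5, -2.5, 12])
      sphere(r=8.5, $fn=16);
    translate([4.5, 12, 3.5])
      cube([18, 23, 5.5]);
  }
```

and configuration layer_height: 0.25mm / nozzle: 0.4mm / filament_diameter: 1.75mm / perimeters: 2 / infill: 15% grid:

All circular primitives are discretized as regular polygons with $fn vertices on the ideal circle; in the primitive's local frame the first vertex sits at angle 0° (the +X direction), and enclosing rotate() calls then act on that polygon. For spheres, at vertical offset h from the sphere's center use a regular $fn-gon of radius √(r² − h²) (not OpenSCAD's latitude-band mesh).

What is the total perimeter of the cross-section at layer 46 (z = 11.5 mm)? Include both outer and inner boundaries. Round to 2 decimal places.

At z = 11.5 mm: the cone is absent (z outside [0, 4.5]); the r=8.5 sphere at (9.5, -2.5) slices to a regular 16-gon of circumradius 8.485 (√(r²−h²) with h=0.5 from center) (perimeter = 2·16·8.485·sin(180°/16) = 52.97 mm); the cube at (4.5, 12) is not intersected at this z (z outside [3.5, 9]); Taking the union: only the r=8.5 sphere at (9.5, -2.5) is present, so the union is just that shape — boundary = 52.97 mm; (whole slice rotated 70° about Z — lengths, areas and connectivity unchanged). Overall, the cross-section is a single solid region. Total boundary length (outer) = 52.97 mm.

52.97 mm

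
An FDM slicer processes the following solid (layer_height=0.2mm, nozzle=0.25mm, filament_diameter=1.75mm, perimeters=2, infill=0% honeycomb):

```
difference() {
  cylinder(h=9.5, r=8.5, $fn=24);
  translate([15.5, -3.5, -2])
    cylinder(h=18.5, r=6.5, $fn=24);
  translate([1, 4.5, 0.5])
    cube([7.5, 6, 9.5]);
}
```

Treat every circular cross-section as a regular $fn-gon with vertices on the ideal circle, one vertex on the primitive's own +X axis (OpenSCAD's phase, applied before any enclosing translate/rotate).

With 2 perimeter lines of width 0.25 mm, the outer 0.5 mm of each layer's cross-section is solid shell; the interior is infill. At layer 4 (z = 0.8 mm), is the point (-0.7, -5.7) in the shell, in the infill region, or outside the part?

At z = 0.8 mm: the r=8.5 cylinder contributes a regular 24-gon of circumradius 8.5; the r=6.5 cylinder at (15.5, -3.5) contributes a regular 24-gon of circumradius 6.5; the 7.5×6 cube at (1, 4.5) contributes its full rectangle; Subtracting the remaining from the first: starting from the r=8.5 cylinder, the r=6.5 cylinder at (15.5, -3.5) misses the remaining region (no effect); the 7.5×6 cube at (1, 4.5) partially overlaps it — only the 16.01 mm² overlap (of its 45.00 mm²) is removed, clipping the outline — 1 connected region. Overall, the cross-section is a single solid region. The nearest boundary edge runs (-0.00, -8.50)→(-2.20, -8.21); distance from the point to it = 2.68 mm. The point is inside the cross-section and 2.68 mm from the nearest boundary — more than the 0.5 mm shell width (2 × 0.25), so it's in the infill interior.

infill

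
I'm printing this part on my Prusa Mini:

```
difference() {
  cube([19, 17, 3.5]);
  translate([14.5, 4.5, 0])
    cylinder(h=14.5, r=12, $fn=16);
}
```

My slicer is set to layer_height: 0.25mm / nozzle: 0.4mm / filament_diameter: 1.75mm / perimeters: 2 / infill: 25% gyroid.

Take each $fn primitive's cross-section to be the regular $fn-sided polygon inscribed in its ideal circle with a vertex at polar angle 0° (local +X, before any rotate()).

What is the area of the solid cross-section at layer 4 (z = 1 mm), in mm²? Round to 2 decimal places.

88.57 mm²

At z = 1 mm: the cube is present — its section is the full 19×17 rectangle (area 323.00 mm²); the r=12 cylinder at (14.5, 4.5) gives a regular 16-gon of circumradius 12 (constant along its height) (area = (16/2)·12.000²·sin(360°/16) = 440.85 mm²); Taking the first minus the rest: starting from the 19×17 cube (323.00 mm²), the r=12 cylinder at (14.5, 4.5) partially overlaps it — only the 234.43 mm² overlap (of its 440.85 mm²) is removed, clipping the outline — area = 88.57 mm². Overall, the cross-section is a single solid region. Net area = 88.57 mm².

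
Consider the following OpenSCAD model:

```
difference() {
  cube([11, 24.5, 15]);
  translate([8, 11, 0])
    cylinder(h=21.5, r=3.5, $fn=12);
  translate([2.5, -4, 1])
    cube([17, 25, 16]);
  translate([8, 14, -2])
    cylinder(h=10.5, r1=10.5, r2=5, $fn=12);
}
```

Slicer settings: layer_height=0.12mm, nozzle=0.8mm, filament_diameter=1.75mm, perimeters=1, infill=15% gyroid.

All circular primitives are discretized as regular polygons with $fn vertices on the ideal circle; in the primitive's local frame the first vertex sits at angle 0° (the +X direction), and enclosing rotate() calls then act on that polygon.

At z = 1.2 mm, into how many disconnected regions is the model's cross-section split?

At z = 1.2 mm: the 11×24.5 cube contributes its full rectangle; the cylinder at (8, 11): section is a regular 12-gon, circumradius r=3.5; the cube at (2.5, -4) (footprint 17×25) is included at this height; the cone at (8, 14) (r1=10.5→r2=5) has section circumradius 8.824 here — a regular 12-gon; Taking the first minus the rest: starting from the 11×24.5 cube, the r=3.5 cylinder at (8, 11) partially overlaps it — only the 35.82 mm² overlap (of its 36.75 mm²) is removed, clipping the outline; the 17×25 cube at (2.5, -4) partially overlaps it — only the 142.68 mm² overlap (of its 425.00 mm²) is removed, clipping the outline; the cone at (8, 14) partially overlaps it — only the 36.08 mm² overlap (of its 233.58 mm²) is removed, clipping the outline — 2 connected regions. The result has 2 disconnected regions.

2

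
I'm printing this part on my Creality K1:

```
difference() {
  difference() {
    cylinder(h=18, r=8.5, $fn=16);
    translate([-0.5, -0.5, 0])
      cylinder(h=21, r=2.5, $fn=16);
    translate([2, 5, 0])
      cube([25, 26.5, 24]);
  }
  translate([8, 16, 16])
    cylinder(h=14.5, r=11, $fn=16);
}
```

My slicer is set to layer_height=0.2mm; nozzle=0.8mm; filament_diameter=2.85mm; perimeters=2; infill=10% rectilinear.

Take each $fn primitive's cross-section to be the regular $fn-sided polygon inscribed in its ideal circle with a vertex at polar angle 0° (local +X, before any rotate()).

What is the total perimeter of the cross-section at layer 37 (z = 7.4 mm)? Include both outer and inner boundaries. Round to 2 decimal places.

70.65 mm

At z = 7.4 mm: the cylinder: section is a regular 16-gon, circumradius r=8.5 (perimeter = 2·16·8.500·sin(180°/16) = 53.06 mm); the r=2.5 cylinder at (-0.5, -0.5) gives a regular 16-gon of circumradius 2.5 (constant along its height) (perimeter = 2·16·2.500·sin(180°/16) = 15.61 mm); the cube at (2, 5) (footprint 25×26.5) is included at this height (perimeter 103.00 mm); Subtracting the remaining from the first: starting from the r=8.5 cylinder, the r=2.5 cylinder at (-0.5, -0.5) lies wholly inside it (removes its full 19.13 mm² and its 15.61 mm outline becomes a hole wall); the 25×26.5 cube at (2, 5) partially overlaps it — only the 9.40 mm² overlap (of its 662.50 mm²) is removed, clipping the outline — boundary (outer + 1 inner loop) = 70.65 mm; the cylinder at (8, 16) does not reach this height (z outside [16, 30.5]); After the difference (first − rest): none of the subtracted shapes is present at this height, so the result so far is unchanged — boundary (outer + 1 inner loop) = 70.65 mm. Overall, the cross-section is one region with 1 hole. Total boundary length (outer + inner) = 70.65 mm.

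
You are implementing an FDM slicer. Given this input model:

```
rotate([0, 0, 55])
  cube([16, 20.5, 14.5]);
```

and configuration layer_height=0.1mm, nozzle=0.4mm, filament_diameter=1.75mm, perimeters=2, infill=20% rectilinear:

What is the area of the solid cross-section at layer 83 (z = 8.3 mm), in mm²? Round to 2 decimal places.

At z = 8.3 mm: the cube (footprint 16×20.5) is included at this height (area 328.00 mm²); (whole slice rotated 55° about Z — lengths, areas and connectivity unchanged). Overall, the cross-section is a single solid region. Net area = 328.00 mm².

328.00 mm²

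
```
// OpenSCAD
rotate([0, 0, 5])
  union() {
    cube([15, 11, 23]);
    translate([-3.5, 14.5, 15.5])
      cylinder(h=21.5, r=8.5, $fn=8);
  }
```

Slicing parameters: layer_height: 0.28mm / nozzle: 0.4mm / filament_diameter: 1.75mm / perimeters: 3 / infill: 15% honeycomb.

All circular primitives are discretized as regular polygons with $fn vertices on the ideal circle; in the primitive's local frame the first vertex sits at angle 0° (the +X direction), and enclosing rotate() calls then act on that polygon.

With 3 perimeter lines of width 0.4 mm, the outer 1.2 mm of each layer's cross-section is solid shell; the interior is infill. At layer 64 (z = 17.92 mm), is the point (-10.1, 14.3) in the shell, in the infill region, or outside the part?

At z = 17.92 mm: the 15×11 cube contributes its full rectangle; the cylinder at (-3.5, 14.5): section is a regular 8-gon, circumradius r=8.5; Merging all regions: the regions partially overlap (shared area 8.91 mm²), so overlapping operands fuse into one piece — 1 connected region; (whole slice rotated 5° about Z — lengths, areas and connectivity unchanged). Overall, the cross-section is a single solid region. Undo the 5° rotation: the query point maps to (-8.815, 15.126) in the un-rotated model frame. The nearest boundary edge runs (-12.00, 14.50)→(-9.51, 20.51); distance from the point to it = 2.70 mm. The point is inside the cross-section and 2.70 mm from the nearest boundary — more than the 1.2 mm shell width (3 × 0.4), so it's in the infill interior.

infill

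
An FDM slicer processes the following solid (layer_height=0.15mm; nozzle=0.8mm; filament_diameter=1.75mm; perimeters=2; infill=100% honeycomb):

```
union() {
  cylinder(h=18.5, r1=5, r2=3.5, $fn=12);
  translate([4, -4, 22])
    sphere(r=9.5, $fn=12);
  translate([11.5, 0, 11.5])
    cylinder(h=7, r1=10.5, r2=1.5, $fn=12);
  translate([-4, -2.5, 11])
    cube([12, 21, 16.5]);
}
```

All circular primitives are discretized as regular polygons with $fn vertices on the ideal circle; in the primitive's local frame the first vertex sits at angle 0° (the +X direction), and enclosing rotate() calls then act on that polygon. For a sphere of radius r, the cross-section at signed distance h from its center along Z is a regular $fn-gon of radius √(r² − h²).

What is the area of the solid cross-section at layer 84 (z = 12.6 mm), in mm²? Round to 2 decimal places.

At z = 12.6 mm: the cone contributes a regular 12-gon of circumradius 3.978 (interpolated between r1=5 and r2=3.5 at t=0.681) (area = (12/2)·3.978²·sin(360°/12) = 47.48 mm²); the sphere at (4, -4): section is a regular 12-gon, circumradius = √(r²−h²) = √(9.5²−9.4²) = 1.375 (area = (12/2)·1.375²·sin(360°/12) = 5.67 mm²); the cone at (11.5, 0) contributes a regular 12-gon of circumradius 9.086 (interpolated between r1=10.5 and r2=1.5 at t=0.157) (area = (12/2)·9.086²·sin(360°/12) = 247.65 mm²); the cube at (-4, -2.5) is present — its section is the full 12×21 rectangle (area 252.00 mm²); Taking the union: the regions partially overlap — summed areas 552.80 mm² minus the doubly-counted overlap 90.56 mm² gives 462.24 mm² — area = 462.24 mm². Overall, the cross-section is a single solid region. Net area = 462.24 mm².

462.24 mm²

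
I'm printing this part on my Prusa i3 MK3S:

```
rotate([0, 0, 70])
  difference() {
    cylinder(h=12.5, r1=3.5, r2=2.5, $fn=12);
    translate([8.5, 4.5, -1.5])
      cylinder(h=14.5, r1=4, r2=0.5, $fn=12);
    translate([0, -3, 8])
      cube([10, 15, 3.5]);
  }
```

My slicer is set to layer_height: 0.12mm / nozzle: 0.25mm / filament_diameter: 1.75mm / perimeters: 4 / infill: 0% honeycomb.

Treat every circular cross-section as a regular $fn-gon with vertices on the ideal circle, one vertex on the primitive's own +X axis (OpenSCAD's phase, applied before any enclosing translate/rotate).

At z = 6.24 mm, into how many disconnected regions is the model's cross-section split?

1

At z = 6.24 mm: the cone contributes a regular 12-gon of circumradius 3.001 (interpolated between r1=3.5 and r2=2.5 at t=0.499); the cone at (8.5, 4.5): at t=0.534 of its height the radius interpolates to r₁+(r₂−r₁)t = 2.132, giving a regular 12-gon of that circumradius; the cube at (0, -3) does not reach this height (z outside [8, 11.5]); Subtracting the remaining from the first: starting from the cone, the cone at (8.5, 4.5) misses the remaining region (no effect) — 1 connected region; (whole slice rotated 70° about Z — lengths, areas and connectivity unchanged). The result has 1 disconnected region.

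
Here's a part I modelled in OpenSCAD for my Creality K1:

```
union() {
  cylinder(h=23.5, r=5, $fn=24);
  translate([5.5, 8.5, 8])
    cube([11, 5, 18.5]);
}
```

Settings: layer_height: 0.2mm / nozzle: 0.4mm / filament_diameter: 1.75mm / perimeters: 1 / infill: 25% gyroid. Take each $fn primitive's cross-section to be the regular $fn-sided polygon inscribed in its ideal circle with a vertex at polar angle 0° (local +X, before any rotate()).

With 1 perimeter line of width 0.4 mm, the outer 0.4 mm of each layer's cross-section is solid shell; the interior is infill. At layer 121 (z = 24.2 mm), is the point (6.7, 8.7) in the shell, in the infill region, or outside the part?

At z = 24.2 mm: the cylinder does not reach this height (z outside [0, 23.5]); the cube at (5.5, 8.5) (footprint 11×5) is included at this height; Combining (union): only the 11×5 cube at (5.5, 8.5) is present, so the union is just that shape — 1 connected region. Overall, the cross-section is a single solid region. The nearest boundary edge runs (5.50, 8.50)→(16.50, 8.50); distance from the point to it = 0.20 mm. The point is inside the cross-section, 0.20 mm from the nearest boundary — within the 0.4 mm shell band (1 × 0.4).

shell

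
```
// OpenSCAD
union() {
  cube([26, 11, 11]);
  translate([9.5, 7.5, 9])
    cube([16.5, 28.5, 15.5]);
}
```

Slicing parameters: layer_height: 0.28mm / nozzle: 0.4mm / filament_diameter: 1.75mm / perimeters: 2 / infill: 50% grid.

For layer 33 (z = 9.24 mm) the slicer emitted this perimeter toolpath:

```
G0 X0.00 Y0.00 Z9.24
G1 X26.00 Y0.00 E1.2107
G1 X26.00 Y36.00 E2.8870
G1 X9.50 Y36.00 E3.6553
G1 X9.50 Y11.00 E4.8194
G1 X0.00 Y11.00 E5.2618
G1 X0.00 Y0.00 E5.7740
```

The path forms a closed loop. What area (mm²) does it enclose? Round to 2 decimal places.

698.50 mm²

Apply the shoelace formula to the sequence of (X, Y) vertices; enclosed area = 698.50 mm².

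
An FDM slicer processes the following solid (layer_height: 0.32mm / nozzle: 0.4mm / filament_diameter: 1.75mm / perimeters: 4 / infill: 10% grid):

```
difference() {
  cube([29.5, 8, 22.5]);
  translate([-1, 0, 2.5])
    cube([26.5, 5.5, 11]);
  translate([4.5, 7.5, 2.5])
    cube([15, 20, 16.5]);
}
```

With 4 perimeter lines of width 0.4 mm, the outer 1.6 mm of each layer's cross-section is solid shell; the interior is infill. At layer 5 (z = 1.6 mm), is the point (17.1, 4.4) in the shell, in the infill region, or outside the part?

At z = 1.6 mm: the cube (footprint 29.5×8) is included at this height; the cube at (-1, 0) is not intersected at this z (z outside [2.5, 13.5]); the cube at (4.5, 7.5) does not reach this height (z outside [2.5, 19]); Taking the first minus the rest: none of the subtracted shapes is present at this height, so the 29.5×8 cube is unchanged — 1 connected region. Overall, the cross-section is a single solid region. The nearest boundary edge runs (29.50, 8.00)→(0.00, 8.00); distance from the point to it = 3.60 mm. The point is inside the cross-section and 3.60 mm from the nearest boundary — more than the 1.6 mm shell width (4 × 0.4), so it's in the infill interior.

infill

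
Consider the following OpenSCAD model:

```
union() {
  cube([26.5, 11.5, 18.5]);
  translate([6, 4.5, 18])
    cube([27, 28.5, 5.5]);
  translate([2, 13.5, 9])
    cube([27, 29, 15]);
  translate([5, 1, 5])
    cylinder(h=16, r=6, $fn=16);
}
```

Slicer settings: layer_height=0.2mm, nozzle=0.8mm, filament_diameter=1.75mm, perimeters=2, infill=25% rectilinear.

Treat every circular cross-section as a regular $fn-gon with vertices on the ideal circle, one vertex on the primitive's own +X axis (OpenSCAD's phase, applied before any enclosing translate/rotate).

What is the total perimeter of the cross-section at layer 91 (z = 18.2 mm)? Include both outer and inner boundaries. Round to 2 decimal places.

165.12 mm

At z = 18.2 mm: the cube is present — its section is the full 26.5×11.5 rectangle (perimeter 76.00 mm); the cube at (6, 4.5) is present — its section is the full 27×28.5 rectangle (perimeter 111.00 mm); the 27×29 cube at (2, 13.5) contributes its full rectangle (perimeter 112.00 mm); the r=6 cylinder at (5, 1) contributes a regular 16-gon of circumradius 6 (perimeter = 2·16·6.000·sin(180°/16) = 37.46 mm); Taking the union: the regions partially overlap (shared area 656.01 mm²), so the edge portions inside another operand are dropped and the merged outline is re-measured after clipping — boundary = 165.12 mm. Overall, the cross-section is a single solid region. Total boundary length (outer) = 165.12 mm.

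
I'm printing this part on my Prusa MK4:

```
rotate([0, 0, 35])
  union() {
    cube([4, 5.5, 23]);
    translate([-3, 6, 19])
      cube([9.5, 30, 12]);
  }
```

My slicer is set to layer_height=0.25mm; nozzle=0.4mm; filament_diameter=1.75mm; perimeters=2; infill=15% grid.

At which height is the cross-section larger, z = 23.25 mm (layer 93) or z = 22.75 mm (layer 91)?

Layer 93 (z = 23.25): the cube is absent (z outside [0, 23]); the 9.5×30 cube at (-3, 6) contributes its full rectangle (area 285.00 mm²); Merging all regions: only the 9.5×30 cube at (-3, 6) is present, so the union is just that shape — area = 285.00 mm²; (whole slice rotated 35° about Z — lengths, areas and connectivity unchanged). So its area = 285.00 mm². Layer 91 (z = 22.75): the cube is present — its section is the full 4×5.5 rectangle (area 22.00 mm²); the cube at (-3, 6) (footprint 9.5×30) is included at this height (area 285.00 mm²); Taking the union: the 2 present regions are separate (no shared area or edge), so areas and boundary lengths simply add and each stays a separate island — area = 307.00 mm²; (rotated 35° about Z; rotation is an isometry so areas/perimeters/island counts are preserved). So its area = 307.00 mm². Layer 91 is larger (307.00 vs 285.00 mm²).

layer 91 (z = 22.75 mm)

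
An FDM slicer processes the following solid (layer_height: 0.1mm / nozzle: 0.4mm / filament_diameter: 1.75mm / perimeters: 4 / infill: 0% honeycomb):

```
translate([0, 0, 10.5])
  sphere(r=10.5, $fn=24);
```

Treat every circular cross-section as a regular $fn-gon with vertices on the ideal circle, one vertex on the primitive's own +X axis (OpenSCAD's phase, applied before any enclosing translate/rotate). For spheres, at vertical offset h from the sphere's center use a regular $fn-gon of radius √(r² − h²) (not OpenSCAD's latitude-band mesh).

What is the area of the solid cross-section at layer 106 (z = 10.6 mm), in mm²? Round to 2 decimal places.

At z = 10.6 mm: the r=10.5 sphere slices to a regular 24-gon of circumradius 10.500 (√(r²−h²) with h=0.1 from center) (area = (24/2)·10.500²·sin(360°/24) = 342.39 mm²). Overall, the cross-section is a single solid region. Net area = 342.39 mm².

342.39 mm²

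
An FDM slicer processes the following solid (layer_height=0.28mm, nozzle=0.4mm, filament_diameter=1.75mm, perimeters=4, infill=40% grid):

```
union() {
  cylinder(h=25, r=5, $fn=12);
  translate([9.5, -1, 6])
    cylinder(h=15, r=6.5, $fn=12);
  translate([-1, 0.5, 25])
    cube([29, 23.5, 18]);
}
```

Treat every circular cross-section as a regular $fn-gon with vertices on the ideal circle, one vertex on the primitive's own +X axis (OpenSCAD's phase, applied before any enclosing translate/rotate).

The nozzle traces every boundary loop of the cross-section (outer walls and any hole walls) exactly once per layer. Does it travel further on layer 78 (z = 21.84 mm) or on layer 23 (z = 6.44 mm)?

layer 23 (z = 6.44 mm)

Layer 78 (z = 21.84): the r=5 cylinder contributes a regular 12-gon of circumradius 5 (perimeter = 2·12·5.000·sin(180°/12) = 31.06 mm); the cylinder at (9.5, -1) does not reach this height (z outside [6, 21]); the cube at (-1, 0.5) is not intersected at this z (z outside [25, 43]); Merging all regions: only the r=5 cylinder is present, so the union is just that shape — boundary = 31.06 mm. So its perimeter = 31.06 mm. Layer 23 (z = 6.44): the r=5 cylinder gives a regular 12-gon of circumradius 5 (constant along its height) (perimeter = 2·12·5.000·sin(180°/12) = 31.06 mm); the r=6.5 cylinder at (9.5, -1) gives a regular 12-gon of circumradius 6.5 (constant along its height) (perimeter = 2·12·6.500·sin(180°/12) = 40.38 mm); the cube at (-1, 0.5) does not reach this height (z outside [25, 43]); Combining (union): the regions partially overlap (shared area 6.71 mm²), so the edge portions inside another operand are dropped and the merged outline is re-measured after clipping — boundary = 58.90 mm. So its perimeter = 58.90 mm. Layer 23 is larger (58.90 vs 31.06 mm).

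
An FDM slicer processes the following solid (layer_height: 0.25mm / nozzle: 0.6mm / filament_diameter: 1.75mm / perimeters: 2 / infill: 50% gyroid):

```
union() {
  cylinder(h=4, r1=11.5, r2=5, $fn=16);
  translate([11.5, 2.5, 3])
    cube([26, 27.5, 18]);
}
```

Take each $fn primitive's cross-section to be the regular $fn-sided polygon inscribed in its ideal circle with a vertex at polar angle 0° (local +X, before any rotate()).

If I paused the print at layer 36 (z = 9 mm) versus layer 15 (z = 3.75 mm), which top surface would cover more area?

Layer 36 (z = 9): the cone is absent (z outside [0, 4]); the cube at (11.5, 2.5) (footprint 26×27.5) is included at this height (area 715.00 mm²); Taking the union: only the 26×27.5 cube at (11.5, 2.5) is present, so the union is just that shape — area = 715.00 mm². So its area = 715.00 mm². Layer 15 (z = 3.75): the cone contributes a regular 16-gon of circumradius 5.406 (interpolated between r1=11.5 and r2=5 at t=0.938) (area = (16/2)·5.406²·sin(360°/16) = 89.48 mm²); the cube at (11.5, 2.5) is present — its section is the full 26×27.5 rectangle (area 715.00 mm²); Combining (union): the 2 present regions are separate (no shared area or edge), so areas and boundary lengths simply add and each stays a separate island — area = 804.48 mm². So its area = 804.48 mm². Layer 15 is larger (804.48 vs 715.00 mm²).

layer 15 (z = 3.75 mm)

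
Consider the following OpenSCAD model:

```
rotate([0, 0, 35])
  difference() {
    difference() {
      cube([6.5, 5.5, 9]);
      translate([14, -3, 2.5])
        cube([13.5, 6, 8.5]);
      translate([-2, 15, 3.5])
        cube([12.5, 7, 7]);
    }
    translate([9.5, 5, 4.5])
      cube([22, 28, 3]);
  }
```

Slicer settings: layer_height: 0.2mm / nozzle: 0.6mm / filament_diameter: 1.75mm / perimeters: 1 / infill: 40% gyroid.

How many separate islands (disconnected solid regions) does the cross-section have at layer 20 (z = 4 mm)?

1

At z = 4 mm: the 6.5×5.5 cube contributes its full rectangle; the 13.5×6 cube at (14, -3) contributes its full rectangle; the cube at (-2, 15) is present — its section is the full 12.5×7 rectangle; Subtracting the remaining from the first: starting from the 6.5×5.5 cube, the 13.5×6 cube at (14, -3) misses the remaining region (no effect); the 12.5×7 cube at (-2, 15) misses the remaining region (no effect) — 1 connected region; the cube at (9.5, 5) does not reach this height (z outside [4.5, 7.5]); Subtracting the remaining from the first: none of the subtracted shapes is present at this height, so that combined region is unchanged — 1 connected region; (whole slice rotated 35° about Z — lengths, areas and connectivity unchanged). Overall, the cross-section is a single solid region. Island count = 1.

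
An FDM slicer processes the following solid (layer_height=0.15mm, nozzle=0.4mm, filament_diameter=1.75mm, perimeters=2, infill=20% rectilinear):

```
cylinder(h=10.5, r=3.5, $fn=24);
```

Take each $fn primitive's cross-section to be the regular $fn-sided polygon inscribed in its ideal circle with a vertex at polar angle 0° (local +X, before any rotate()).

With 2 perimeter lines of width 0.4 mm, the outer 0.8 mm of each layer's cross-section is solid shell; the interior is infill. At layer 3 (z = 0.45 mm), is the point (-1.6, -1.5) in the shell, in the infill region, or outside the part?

infill

At z = 0.45 mm: the cylinder: section is a regular 24-gon, circumradius r=3.5. Overall, the cross-section is a single solid region. The nearest boundary edge runs (-3.03, -1.75)→(-2.47, -2.47); distance from the point to it = 1.29 mm. The point is inside the cross-section and 1.29 mm from the nearest boundary — more than the 0.8 mm shell width (2 × 0.4), so it's in the infill interior.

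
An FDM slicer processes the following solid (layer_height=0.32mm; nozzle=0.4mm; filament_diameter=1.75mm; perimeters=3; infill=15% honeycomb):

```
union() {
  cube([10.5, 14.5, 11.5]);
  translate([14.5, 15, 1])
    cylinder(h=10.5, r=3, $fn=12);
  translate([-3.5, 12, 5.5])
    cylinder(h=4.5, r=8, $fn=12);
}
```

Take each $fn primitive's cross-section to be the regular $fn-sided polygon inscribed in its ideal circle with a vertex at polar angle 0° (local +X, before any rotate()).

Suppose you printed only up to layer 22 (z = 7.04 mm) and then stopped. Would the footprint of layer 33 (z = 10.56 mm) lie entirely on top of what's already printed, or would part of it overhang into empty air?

Compare the two slices. At z = 7.04: the cube (footprint 10.5×14.5) is included at this height (area 152.25 mm²); the cylinder at (14.5, 15): section is a regular 12-gon, circumradius r=3 (area = (12/2)·3.000²·sin(360°/12) = 27.00 mm²); the r=8 cylinder at (-3.5, 12) contributes a regular 12-gon of circumradius 8 (area = (12/2)·8.000²·sin(360°/12) = 192.00 mm²); Merging all regions: the regions partially overlap — summed areas 371.25 mm² minus the doubly-counted overlap 32.05 mm² gives 339.20 mm² — area = 339.20 mm². At z = 10.56: the 10.5×14.5 cube contributes its full rectangle (area 152.25 mm²); the r=3 cylinder at (14.5, 15) gives a regular 12-gon of circumradius 3 (constant along its height) (area = (12/2)·3.000²·sin(360°/12) = 27.00 mm²); the cylinder at (-3.5, 12) is not intersected at this z (z outside [5.5, 10]); Taking the union: the 2 present regions are separate (no shared area or edge), so areas and boundary lengths simply add and each stays a separate island — area = 179.25 mm². Checking containment: the cross-section at z = 10.56 is a subset of the cross-section at z = 7.04.

entirely on top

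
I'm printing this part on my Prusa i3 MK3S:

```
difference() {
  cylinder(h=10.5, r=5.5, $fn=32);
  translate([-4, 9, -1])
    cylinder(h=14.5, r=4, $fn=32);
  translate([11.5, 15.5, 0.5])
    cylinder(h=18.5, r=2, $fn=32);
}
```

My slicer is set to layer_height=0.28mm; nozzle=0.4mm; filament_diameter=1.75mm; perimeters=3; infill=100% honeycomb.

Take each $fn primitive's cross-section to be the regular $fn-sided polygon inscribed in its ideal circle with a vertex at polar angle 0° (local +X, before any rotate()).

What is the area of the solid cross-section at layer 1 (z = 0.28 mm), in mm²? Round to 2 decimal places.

At z = 0.28 mm: the cylinder: section is a regular 32-gon, circumradius r=5.5 (area = (32/2)·5.500²·sin(360°/32) = 94.42 mm²); the cylinder at (-4, 9): section is a regular 32-gon, circumradius r=4 (area = (32/2)·4.000²·sin(360°/32) = 49.94 mm²); the cylinder at (11.5, 15.5) is absent (z outside [0.5, 19]); Subtracting the remaining from the first: starting from the r=5.5 cylinder (94.42 mm²), the r=4 cylinder at (-4, 9) misses the remaining region (no effect) — area = 94.42 mm². Overall, the cross-section is a single solid region. Net area = 94.42 mm².

94.42 mm²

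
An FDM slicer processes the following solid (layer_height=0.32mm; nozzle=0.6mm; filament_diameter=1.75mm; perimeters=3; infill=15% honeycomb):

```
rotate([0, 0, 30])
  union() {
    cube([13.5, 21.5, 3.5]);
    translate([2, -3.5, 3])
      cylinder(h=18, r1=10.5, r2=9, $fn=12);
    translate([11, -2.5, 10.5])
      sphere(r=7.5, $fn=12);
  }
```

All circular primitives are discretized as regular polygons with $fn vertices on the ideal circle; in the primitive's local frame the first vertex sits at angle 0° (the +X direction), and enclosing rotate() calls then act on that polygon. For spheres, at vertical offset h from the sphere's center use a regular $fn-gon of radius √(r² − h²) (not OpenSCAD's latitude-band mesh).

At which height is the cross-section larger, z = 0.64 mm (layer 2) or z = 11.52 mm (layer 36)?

Layer 2 (z = 0.64): the 13.5×21.5 cube contributes its full rectangle (area 290.25 mm²); the cone at (2, -3.5) is absent (z outside [3, 21]); the sphere at (11, -2.5) is not intersected at this z (|z−center|=9.860 > r=7.5); Taking the union: only the 13.5×21.5 cube is present, so the union is just that shape — area = 290.25 mm²; (whole slice rotated 30° about Z — lengths, areas and connectivity unchanged). So its area = 290.25 mm². Layer 36 (z = 11.52): the cube does not reach this height (z outside [0, 3.5]); the cone at (2, -3.5) contributes a regular 12-gon of circumradius 9.790 (interpolated between r1=10.5 and r2=9 at t=0.473) (area = (12/2)·9.790²·sin(360°/12) = 287.53 mm²); the sphere at (11, -2.5): section is a regular 12-gon, circumradius = √(r²−h²) = √(7.5²−1.02²) = 7.430 (area = (12/2)·7.430²·sin(360°/12) = 165.63 mm²); Taking the union: the regions partially overlap — summed areas 453.16 mm² minus the doubly-counted overlap 76.24 mm² gives 376.92 mm² — area = 376.92 mm²; (whole slice rotated 30° about Z — lengths, areas and connectivity unchanged). So its area = 376.92 mm². Layer 36 is larger (376.92 vs 290.25 mm²).

layer 36 (z = 11.52 mm)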